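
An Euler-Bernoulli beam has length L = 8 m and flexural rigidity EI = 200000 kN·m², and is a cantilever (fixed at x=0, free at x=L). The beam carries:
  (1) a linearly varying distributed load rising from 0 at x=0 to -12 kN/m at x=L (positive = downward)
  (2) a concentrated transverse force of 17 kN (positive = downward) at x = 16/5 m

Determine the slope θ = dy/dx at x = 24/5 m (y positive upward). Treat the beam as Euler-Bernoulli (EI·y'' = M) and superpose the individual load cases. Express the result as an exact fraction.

Load 1 — triangular load w₀=-12 kN/m (0→w₀ over full span):
  θ_1 = (w₀Lx²/4-w₀L²x/3-w₀x⁴/(24L))/EI = ((-12)·8·(24/5)²/4-(-12)·8²·(24/5)/3-(-12)·(24/5)⁴/(24·8))/200000 = 6924/1953125 rad
Load 2 — point force P=17 kN at a=16/5 m (b=L-a=24/5):
  θ_2 = -Pa²/(2EI)  [x>a] = -17·(16/5)²/(2·200000) = -34/78125 rad
Superposition: θ = Σ θ_i = 6074/1953125 rad ≈ 0.003110 rad

θ(24/5) = 6074/1953125 rad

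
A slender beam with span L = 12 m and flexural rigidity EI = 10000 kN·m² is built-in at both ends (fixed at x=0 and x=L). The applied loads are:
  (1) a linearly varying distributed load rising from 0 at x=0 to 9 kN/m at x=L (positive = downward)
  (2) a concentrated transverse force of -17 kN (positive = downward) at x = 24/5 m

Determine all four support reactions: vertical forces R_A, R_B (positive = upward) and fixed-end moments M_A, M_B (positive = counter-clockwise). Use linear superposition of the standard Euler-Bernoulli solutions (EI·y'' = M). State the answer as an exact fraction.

Load 1 — triangular load w₀=9 kN/m (0→w₀ over full span):
  R_A = 3w₀L/20 = 3·9·12/20 = 81/5 kN
  M_A = w₀L²/30 = 9·12²/30 = 216/5 kN·m
  R_B = 7w₀L/20 = 7·9·12/20 = 189/5 kN
  M_B = -w₀L²/20 = -9·12²/20 = -324/5 kN·m
Load 2 — point force P=-17 kN at a=24/5 m (b=L-a=36/5):
  R_A = Pb²(3a+b)/L³ = (-17)·(36/5)²·(3·(24/5)+(36/5))/12³ = -1377/125 kN
  M_A = Pab²/L² = (-17)·(24/5)·(36/5)²/12² = -3672/125 kN·m
  R_B = Pa²(a+3b)/L³ = (-17)·(24/5)²·((24/5)+3·(36/5))/12³ = -748/125 kN
  M_B = -Pa²b/L² = -(-17)·(24/5)²·(36/5)/12² = 2448/125 kN·m
Superposition: R_A = 648/125 kN, M_A = 1728/125 kN·m, R_B = 3977/125 kN, M_B = -5652/125 kN·m

R_A = 648/125 kN, M_A = 1728/125 kN·m, R_B = 3977/125 kN, M_B = -5652/125 kN·m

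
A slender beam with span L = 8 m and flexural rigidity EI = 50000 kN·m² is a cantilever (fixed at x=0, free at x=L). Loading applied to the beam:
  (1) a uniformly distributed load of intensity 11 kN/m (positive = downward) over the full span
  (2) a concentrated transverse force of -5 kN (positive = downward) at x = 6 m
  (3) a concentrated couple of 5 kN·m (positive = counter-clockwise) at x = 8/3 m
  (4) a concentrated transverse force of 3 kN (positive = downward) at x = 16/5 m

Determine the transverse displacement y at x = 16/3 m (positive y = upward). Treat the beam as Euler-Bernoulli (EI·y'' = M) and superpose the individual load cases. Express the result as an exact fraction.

y(16/3) = -5437166/94921875 m

Load 1 — uniform load w=11 kN/m over full span:
  y_1 = -wx²(x²-4Lx+6L²)/(24EI) = -11·(16/3)²·((16/3)²-4·8·(16/3)+6·8²)/(24·50000) = -47872/759375 m
Load 2 — point force P=-5 kN at a=6 m (b=L-a=2):
  y_2 = -Px²(3a-x)/(6EI)  [x≤a] = -(-5)·(16/3)²·(3·6-(16/3))/(6·50000) = 304/50625 m
Load 3 — applied couple M₀=5 kN·m at a=8/3 m (b=L-a=16/3):
  y_3 = M₀a(2x-a)/(2EI)  [x>a] = 5·(8/3)·(2·(16/3)-(8/3))/(2·50000) = 2/1875 m
Load 4 — point force P=3 kN at a=16/5 m (b=L-a=24/5):
  y_4 = -Pa²(3x-a)/(6EI)  [x>a] = -3·(16/5)²·(3·(16/3)-(16/5))/(6·50000) = -512/390625 m
Superposition: y = Σ y_i = -5437166/94921875 m ≈ -0.057280 m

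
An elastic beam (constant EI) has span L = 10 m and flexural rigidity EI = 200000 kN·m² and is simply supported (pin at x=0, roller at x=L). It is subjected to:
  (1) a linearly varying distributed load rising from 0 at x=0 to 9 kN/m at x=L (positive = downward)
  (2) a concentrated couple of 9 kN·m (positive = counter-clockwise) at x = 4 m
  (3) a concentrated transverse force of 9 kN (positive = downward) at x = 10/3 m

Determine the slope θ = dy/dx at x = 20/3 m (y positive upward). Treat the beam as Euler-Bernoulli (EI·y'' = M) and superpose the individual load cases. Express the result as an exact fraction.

θ(20/3) = 14747/27000000 rad

Load 1 — triangular load w₀=9 kN/m (0→w₀ over full span):
  θ_1 = -w₀(7L⁴-30L²x²+15x⁴)/(360LEI) = -9·(7·10⁴-30·10²·(20/3)²+15·(20/3)⁴)/(360·10·200000) = 91/216000 rad
Load 2 — applied couple M₀=9 kN·m at a=4 m (b=L-a=6):
  θ_2 = (M₀x²/(2L)-M₀(x-a)+C₁)/EI  [x>a] with C₁=M₀(3b²-L²)/(6L)=6/5 = (9·(20/3)²/(2·10)-9·((20/3)-4)+(6/5))/200000 = -7/500000 rad
Load 3 — point force P=9 kN at a=10/3 m (b=L-a=20/3):
  θ_3 = -Pa(2L²-6Lx+3x²+a²)/(6LEI)  [x>a] = -9·(10/3)·(2·10²-6·10·(20/3)+3·(20/3)²+(10/3)²)/(6·10·200000) = 1/7200 rad
Superposition: θ = Σ θ_i = 14747/27000000 rad ≈ 0.000546 rad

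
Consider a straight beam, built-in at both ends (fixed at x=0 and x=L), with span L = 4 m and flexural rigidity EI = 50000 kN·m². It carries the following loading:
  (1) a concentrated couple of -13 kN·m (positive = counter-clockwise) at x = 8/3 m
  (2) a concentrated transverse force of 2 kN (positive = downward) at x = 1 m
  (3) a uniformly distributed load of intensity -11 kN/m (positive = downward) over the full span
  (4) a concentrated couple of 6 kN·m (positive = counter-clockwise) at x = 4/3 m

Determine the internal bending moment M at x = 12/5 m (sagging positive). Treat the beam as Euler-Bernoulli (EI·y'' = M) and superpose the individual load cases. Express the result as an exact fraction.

M(12/5) = -2719/200 kN·m

Load 1 — applied couple M₀=-13 kN·m at a=8/3 m (b=L-a=4/3):
  M_1 = R_Ax - M_A  [x≤a] with R_A=-13/3, M_A=-13/3 = (-13/3)·(12/5) - (-13/3) = -91/15 kN·m
Load 2 — point force P=2 kN at a=1 m (b=L-a=3):
  M_2 = Pa²(a+3b)(L-x)/L³ - Pa²b/L²  [x>a] = 2·1²·(1+3·3)·(4-(12/5))/4³ - 2·1²·3/4² = 1/8 kN·m
Load 3 — uniform load w=-11 kN/m over full span:
  M_3 = wLx/2 - wL²/12 - wx²/2 = (-11)·4·(12/5)/2 - (-11)·4²/12 - (-11)·(12/5)²/2 = -484/75 kN·m
Load 4 — applied couple M₀=6 kN·m at a=4/3 m (b=L-a=8/3):
  M_4 = R_Ax - M_A - M₀  [x>a] with R_A=2, M_A=0 = 2·(12/5) - 0 - 6 = -6/5 kN·m
Superposition: M = Σ M_i = -2719/200 kN·m ≈ -13.595000 kN·m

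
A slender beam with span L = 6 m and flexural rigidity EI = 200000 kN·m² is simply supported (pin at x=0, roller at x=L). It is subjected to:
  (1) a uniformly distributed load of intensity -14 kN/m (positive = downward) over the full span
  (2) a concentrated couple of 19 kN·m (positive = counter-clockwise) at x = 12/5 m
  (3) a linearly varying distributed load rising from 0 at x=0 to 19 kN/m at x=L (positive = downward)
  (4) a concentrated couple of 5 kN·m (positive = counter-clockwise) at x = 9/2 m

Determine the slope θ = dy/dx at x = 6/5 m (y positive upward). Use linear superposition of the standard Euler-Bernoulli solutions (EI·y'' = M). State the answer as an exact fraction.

θ(6/5) = 337359/2000000000 rad

Load 1 — uniform load w=-14 kN/m over full span:
  θ_1 = -w(L³-6Lx²+4x³)/(24EI) = -(-14)·(6³-6·6·(6/5)²+4·(6/5)³)/(24·200000) = 6237/12500000 rad
Load 2 — applied couple M₀=19 kN·m at a=12/5 m (b=L-a=18/5):
  θ_2 = (M₀x²/(2L)+C₁)/EI  [x≤a] with C₁=M₀(3b²-L²)/(6L)=38/25 = (19·(6/5)²/(2·6)+(38/25))/200000 = 19/1000000 rad
Load 3 — triangular load w₀=19 kN/m (0→w₀ over full span):
  θ_3 = -w₀(7L⁴-30L²x²+15x⁴)/(360LEI) = -19·(7·6⁴-30·6²·(6/5)²+15·(6/5)⁴)/(360·6·200000) = -5187/15625000 rad
Load 4 — applied couple M₀=5 kN·m at a=9/2 m (b=L-a=3/2):
  θ_4 = (M₀x²/(2L)+C₁)/EI  [x≤a] with C₁=M₀(3b²-L²)/(6L)=-65/16 = (5·(6/5)²/(2·6)+(-65/16))/200000 = -277/16000000 rad
Superposition: θ = Σ θ_i = 337359/2000000000 rad ≈ 0.000169 rad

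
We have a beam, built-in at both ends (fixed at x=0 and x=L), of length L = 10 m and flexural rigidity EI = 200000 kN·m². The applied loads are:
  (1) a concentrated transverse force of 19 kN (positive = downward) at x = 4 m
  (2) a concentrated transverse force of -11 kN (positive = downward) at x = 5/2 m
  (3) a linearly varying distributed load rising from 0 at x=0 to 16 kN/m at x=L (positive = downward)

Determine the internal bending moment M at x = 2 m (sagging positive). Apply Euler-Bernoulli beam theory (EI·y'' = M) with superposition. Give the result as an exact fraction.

M(2) = -159557/12000 kN·m

Load 1 — point force P=19 kN at a=4 m (b=L-a=6):
  M_1 = Pb²(3a+b)x/L³ - Pab²/L²  [x≤a] = 19·6²·(3·4+6)·2/10³ - 19·4·6²/10² = -342/125 kN·m
Load 2 — point force P=-11 kN at a=5/2 m (b=L-a=15/2):
  M_2 = Pb²(3a+b)x/L³ - Pab²/L²  [x≤a] = (-11)·(15/2)²·(3·(5/2)+(15/2))·2/10³ - (-11)·(5/2)·(15/2)²/10² = -99/32 kN·m
Load 3 — triangular load w₀=16 kN/m (0→w₀ over full span):
  M_3 = 3w₀Lx/20 - w₀L²/30 - w₀x³/(6L) = 3·16·10·2/20 - 16·10²/30 - 16·2³/(6·10) = -112/15 kN·m
Superposition: M = Σ M_i = -159557/12000 kN·m ≈ -13.296417 kN·m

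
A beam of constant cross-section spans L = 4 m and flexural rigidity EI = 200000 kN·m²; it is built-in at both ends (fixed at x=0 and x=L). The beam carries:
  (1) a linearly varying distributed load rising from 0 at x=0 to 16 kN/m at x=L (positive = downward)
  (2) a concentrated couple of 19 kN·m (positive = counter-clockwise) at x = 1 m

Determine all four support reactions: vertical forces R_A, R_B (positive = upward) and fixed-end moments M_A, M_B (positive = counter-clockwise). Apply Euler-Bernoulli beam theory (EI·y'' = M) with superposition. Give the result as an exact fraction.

Load 1 — triangular load w₀=16 kN/m (0→w₀ over full span):
  R_A = 3w₀L/20 = 3·16·4/20 = 48/5 kN
  M_A = w₀L²/30 = 16·4²/30 = 128/15 kN·m
  R_B = 7w₀L/20 = 7·16·4/20 = 112/5 kN
  M_B = -w₀L²/20 = -16·4²/20 = -64/5 kN·m
Load 2 — applied couple M₀=19 kN·m at a=1 m (b=L-a=3):
  R_A = 6M₀ab/L³ = 6·19·1·3/4³ = 171/32 kN
  M_A = M₀b(2a-b)/L² = 19·3·(2·1-3)/4² = -57/16 kN·m
  R_B = -6M₀ab/L³ = -6·19·1·3/4³ = -171/32 kN
  M_B = M₀a(2b-a)/L² = 19·1·(2·3-1)/4² = 95/16 kN·m
Superposition: R_A = 2391/160 kN, M_A = 1193/240 kN·m, R_B = 2729/160 kN, M_B = -549/80 kN·m

R_A = 2391/160 kN, M_A = 1193/240 kN·m, R_B = 2729/160 kN, M_B = -549/80 kN·m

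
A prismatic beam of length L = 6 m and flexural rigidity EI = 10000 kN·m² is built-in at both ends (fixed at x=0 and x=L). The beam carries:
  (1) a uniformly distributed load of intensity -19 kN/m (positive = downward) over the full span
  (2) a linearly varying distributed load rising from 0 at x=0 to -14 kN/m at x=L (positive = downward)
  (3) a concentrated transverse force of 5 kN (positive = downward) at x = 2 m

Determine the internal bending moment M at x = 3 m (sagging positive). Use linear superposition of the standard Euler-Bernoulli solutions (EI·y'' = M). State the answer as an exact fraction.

M(3) = -112/3 kN·m

Load 1 — uniform load w=-19 kN/m over full span:
  M_1 = wLx/2 - wL²/12 - wx²/2 = (-19)·6·3/2 - (-19)·6²/12 - (-19)·3²/2 = -57/2 kN·m
Load 2 — triangular load w₀=-14 kN/m (0→w₀ over full span):
  M_2 = 3w₀Lx/20 - w₀L²/30 - w₀x³/(6L) = 3·(-14)·6·3/20 - (-14)·6²/30 - (-14)·3³/(6·6) = -21/2 kN·m
Load 3 — point force P=5 kN at a=2 m (b=L-a=4):
  M_3 = Pa²(a+3b)(L-x)/L³ - Pa²b/L²  [x>a] = 5·2²·(2+3·4)·(6-3)/6³ - 5·2²·4/6² = 5/3 kN·m
Superposition: M = Σ M_i = -112/3 kN·m ≈ -37.333333 kN·m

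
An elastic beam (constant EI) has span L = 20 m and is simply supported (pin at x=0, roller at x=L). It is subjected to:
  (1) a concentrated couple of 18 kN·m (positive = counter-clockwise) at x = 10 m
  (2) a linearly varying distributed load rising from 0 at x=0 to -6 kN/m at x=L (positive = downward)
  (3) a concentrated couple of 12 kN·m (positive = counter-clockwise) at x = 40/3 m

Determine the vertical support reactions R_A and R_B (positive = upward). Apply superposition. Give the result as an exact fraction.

Load 1 — applied couple M₀=18 kN·m at a=10 m (b=L-a=10):
  R_A = M₀/L = 18/20 = 9/10 kN
  R_B = -M₀/L = -18/20 = -9/10 kN
Load 2 — triangular load w₀=-6 kN/m (0→w₀ over full span):
  R_A = w₀L/6 = (-6)·20/6 = -20 kN
  R_B = w₀L/3 = (-6)·20/3 = -40 kN
Load 3 — applied couple M₀=12 kN·m at a=40/3 m (b=L-a=20/3):
  R_A = M₀/L = 12/20 = 3/5 kN
  R_B = -M₀/L = -12/20 = -3/5 kN
Superposition: R_A = -37/2 kN, R_B = -83/2 kN

R_A = -37/2 kN, R_B = -83/2 kN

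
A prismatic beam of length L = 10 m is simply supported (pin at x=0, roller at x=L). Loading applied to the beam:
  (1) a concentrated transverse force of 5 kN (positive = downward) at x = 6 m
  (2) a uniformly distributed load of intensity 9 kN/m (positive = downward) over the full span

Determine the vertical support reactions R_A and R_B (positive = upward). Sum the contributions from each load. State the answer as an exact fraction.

Load 1 — point force P=5 kN at a=6 m (b=L-a=4):
  R_A = Pb/L = 5·4/10 = 2 kN
  R_B = Pa/L = 5·6/10 = 3 kN
Load 2 — uniform load w=9 kN/m over full span:
  R_A = wL/2 = 9·10/2 = 45 kN
  R_B = wL/2 = 9·10/2 = 45 kN
Superposition: R_A = 47 kN, R_B = 48 kN

R_A = 47 kN, R_B = 48 kN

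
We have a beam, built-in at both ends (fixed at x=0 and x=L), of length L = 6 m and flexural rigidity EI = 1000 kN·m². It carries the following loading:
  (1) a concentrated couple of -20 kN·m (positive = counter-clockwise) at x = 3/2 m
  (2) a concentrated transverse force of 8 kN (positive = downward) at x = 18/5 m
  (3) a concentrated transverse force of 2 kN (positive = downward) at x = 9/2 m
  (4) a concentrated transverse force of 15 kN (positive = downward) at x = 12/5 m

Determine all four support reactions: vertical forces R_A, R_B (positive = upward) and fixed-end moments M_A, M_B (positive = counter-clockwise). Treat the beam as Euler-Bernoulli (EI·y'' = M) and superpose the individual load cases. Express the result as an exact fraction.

Load 1 — applied couple M₀=-20 kN·m at a=3/2 m (b=L-a=9/2):
  R_A = 6M₀ab/L³ = 6·(-20)·(3/2)·(9/2)/6³ = -15/4 kN
  M_A = M₀b(2a-b)/L² = (-20)·(9/2)·(2·(3/2)-(9/2))/6² = 15/4 kN·m
  R_B = -6M₀ab/L³ = -6·(-20)·(3/2)·(9/2)/6³ = 15/4 kN
  M_B = M₀a(2b-a)/L² = (-20)·(3/2)·(2·(9/2)-(3/2))/6² = -25/4 kN·m
Load 2 — point force P=8 kN at a=18/5 m (b=L-a=12/5):
  R_A = Pb²(3a+b)/L³ = 8·(12/5)²·(3·(18/5)+(12/5))/6³ = 352/125 kN
  M_A = Pab²/L² = 8·(18/5)·(12/5)²/6² = 576/125 kN·m
  R_B = Pa²(a+3b)/L³ = 8·(18/5)²·((18/5)+3·(12/5))/6³ = 648/125 kN
  M_B = -Pa²b/L² = -8·(18/5)²·(12/5)/6² = -864/125 kN·m
Load 3 — point force P=2 kN at a=9/2 m (b=L-a=3/2):
  R_A = Pb²(3a+b)/L³ = 2·(3/2)²·(3·(9/2)+(3/2))/6³ = 5/16 kN
  M_A = Pab²/L² = 2·(9/2)·(3/2)²/6² = 9/16 kN·m
  R_B = Pa²(a+3b)/L³ = 2·(9/2)²·((9/2)+3·(3/2))/6³ = 27/16 kN
  M_B = -Pa²b/L² = -2·(9/2)²·(3/2)/6² = -27/16 kN·m
Load 4 — point force P=15 kN at a=12/5 m (b=L-a=18/5):
  R_A = Pb²(3a+b)/L³ = 15·(18/5)²·(3·(12/5)+(18/5))/6³ = 243/25 kN
  M_A = Pab²/L² = 15·(12/5)·(18/5)²/6² = 324/25 kN·m
  R_B = Pa²(a+3b)/L³ = 15·(12/5)²·((12/5)+3·(18/5))/6³ = 132/25 kN
  M_B = -Pa²b/L² = -15·(12/5)²·(18/5)/6² = -216/25 kN·m
Superposition: R_A = 18197/2000 kN, M_A = 43761/2000 kN·m, R_B = 31803/2000 kN, M_B = -46979/2000 kN·m

R_A = 18197/2000 kN, M_A = 43761/2000 kN·m, R_B = 31803/2000 kN, M_B = -46979/2000 kN·m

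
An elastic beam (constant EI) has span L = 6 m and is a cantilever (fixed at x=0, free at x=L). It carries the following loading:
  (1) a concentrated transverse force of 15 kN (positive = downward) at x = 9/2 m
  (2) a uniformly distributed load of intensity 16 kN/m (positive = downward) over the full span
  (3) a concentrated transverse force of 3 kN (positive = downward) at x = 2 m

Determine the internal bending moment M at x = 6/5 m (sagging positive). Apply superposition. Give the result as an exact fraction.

M(6/5) = -11811/50 kN·m

Load 1 — point force P=15 kN at a=9/2 m (b=L-a=3/2):
  M_1 = -P(a-x)  [x≤a] = -15·((9/2)-(6/5)) = -99/2 kN·m
Load 2 — uniform load w=16 kN/m over full span:
  M_2 = -w(L-x)²/2 = -16·(6-(6/5))²/2 = -4608/25 kN·m
Load 3 — point force P=3 kN at a=2 m (b=L-a=4):
  M_3 = -P(a-x)  [x≤a] = -3·(2-(6/5)) = -12/5 kN·m
Superposition: M = Σ M_i = -11811/50 kN·m ≈ -236.220000 kN·m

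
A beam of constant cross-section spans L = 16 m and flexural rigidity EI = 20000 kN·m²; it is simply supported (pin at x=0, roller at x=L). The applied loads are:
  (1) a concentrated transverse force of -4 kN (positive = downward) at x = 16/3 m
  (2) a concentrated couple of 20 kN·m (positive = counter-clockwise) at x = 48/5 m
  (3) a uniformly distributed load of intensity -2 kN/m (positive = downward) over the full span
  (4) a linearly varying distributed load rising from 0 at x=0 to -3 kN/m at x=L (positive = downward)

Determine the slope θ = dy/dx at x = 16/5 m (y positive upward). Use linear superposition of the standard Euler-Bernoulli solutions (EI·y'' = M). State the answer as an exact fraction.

Load 1 — point force P=-4 kN at a=16/3 m (b=L-a=32/3):
  θ_1 = -Pb(L²-b²-3x²)/(6LEI)  [x≤a] = -(-4)·(32/3)·(16²-(32/3)²-3·(16/5)²)/(6·16·20000) = 3136/1265625 rad
Load 2 — applied couple M₀=20 kN·m at a=48/5 m (b=L-a=32/5):
  θ_2 = (M₀x²/(2L)+C₁)/EI  [x≤a] with C₁=M₀(3b²-L²)/(6L)=-416/15 = (20·(16/5)²/(2·16)+(-416/15))/20000 = -2/1875 rad
Load 3 — uniform load w=-2 kN/m over full span:
  θ_3 = -w(L³-6Lx²+4x³)/(24EI) = -(-2)·(16³-6·16·(16/5)²+4·(16/5)³)/(24·20000) = 1056/78125 rad
Load 4 — triangular load w₀=-3 kN/m (0→w₀ over full span):
  θ_4 = -w₀(7L⁴-30L²x²+15x⁴)/(360LEI) = -(-3)·(7·16⁴-30·16²·(16/5)²+15·(16/5)⁴)/(360·16·20000) = 11648/1171875 rad
Superposition: θ = Σ θ_i = 786826/31640625 rad ≈ 0.024868 rad

θ(16/5) = 786826/31640625 rad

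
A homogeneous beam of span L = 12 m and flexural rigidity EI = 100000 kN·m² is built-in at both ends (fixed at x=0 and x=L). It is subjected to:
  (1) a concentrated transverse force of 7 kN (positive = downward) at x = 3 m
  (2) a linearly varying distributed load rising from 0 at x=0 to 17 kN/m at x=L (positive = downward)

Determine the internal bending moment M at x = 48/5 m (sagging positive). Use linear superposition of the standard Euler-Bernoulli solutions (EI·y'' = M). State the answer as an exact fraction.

M(48/5) = 3903/2000 kN·m

Load 1 — point force P=7 kN at a=3 m (b=L-a=9):
  M_1 = Pa²(a+3b)(L-x)/L³ - Pa²b/L²  [x>a] = 7·3²·(3+3·9)·(12-(48/5))/12³ - 7·3²·9/12² = -21/16 kN·m
Load 2 — triangular load w₀=17 kN/m (0→w₀ over full span):
  M_2 = 3w₀Lx/20 - w₀L²/30 - w₀x³/(6L) = 3·17·12·(48/5)/20 - 17·12²/30 - 17·(48/5)³/(6·12) = 408/125 kN·m
Superposition: M = Σ M_i = 3903/2000 kN·m ≈ 1.951500 kN·m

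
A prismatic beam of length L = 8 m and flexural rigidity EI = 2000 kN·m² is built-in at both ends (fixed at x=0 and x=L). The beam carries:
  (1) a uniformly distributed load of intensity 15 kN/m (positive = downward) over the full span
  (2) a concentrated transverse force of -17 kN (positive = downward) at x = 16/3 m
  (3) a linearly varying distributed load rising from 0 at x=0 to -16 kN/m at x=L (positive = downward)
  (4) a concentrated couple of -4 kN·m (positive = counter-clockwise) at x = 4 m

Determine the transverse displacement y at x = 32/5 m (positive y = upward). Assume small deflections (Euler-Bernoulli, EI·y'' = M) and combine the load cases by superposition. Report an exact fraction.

y(32/5) = -788174/158203125 m

Load 1 — uniform load w=15 kN/m over full span:
  y_1 = -wx²(L-x)²/(24EI) = -15·(32/5)²·(8-(32/5))²/(24·2000) = -512/15625 m
Load 2 — point force P=-17 kN at a=16/3 m (b=L-a=8/3):
  y_2 = -Pa²(L-x)²(3bL-(3b+a)(L-x))/(6L³EI)  [x>a] = -(-17)·(16/3)²·(8-(32/5))²·(3·(8/3)·8-(3·(8/3)+(16/3))·(8-(32/5)))/(6·8³·2000) = 2176/253125 m
Load 3 — triangular load w₀=-16 kN/m (0→w₀ over full span):
  y_3 = -w₀x²(L-x)²(x+2L)/(120LEI) = -(-16)·(32/5)²·(8-(32/5))²·((32/5)+2·8)/(120·8·2000) = 114688/5859375 m
Load 4 — applied couple M₀=-4 kN·m at a=4 m (b=L-a=4):
  y_4 = (R_Ax³/6 - M_Ax²/2 - M₀(x-a)²/2)/EI  [x>a] with R_A=-3/4, M_A=-1 = ((-3/4)·(32/5)³/6 - (-1)·(32/5)²/2 - (-4)·((32/5)-4)²/2)/2000 = -6/15625 m
Superposition: y = Σ y_i = -788174/158203125 m ≈ -0.004982 m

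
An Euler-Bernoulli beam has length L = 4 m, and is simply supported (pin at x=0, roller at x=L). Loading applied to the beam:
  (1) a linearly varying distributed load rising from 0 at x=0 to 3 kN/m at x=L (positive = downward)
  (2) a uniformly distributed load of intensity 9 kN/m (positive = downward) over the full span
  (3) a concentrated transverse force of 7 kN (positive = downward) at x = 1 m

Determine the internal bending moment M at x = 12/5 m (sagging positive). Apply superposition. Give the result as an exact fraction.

M(12/5) = 2894/125 kN·m

Load 1 — triangular load w₀=3 kN/m (0→w₀ over full span):
  M_1 = w₀Lx/6 - w₀x³/(6L) = 3·4·(12/5)/6 - 3·(12/5)³/(6·4) = 384/125 kN·m
Load 2 — uniform load w=9 kN/m over full span:
  M_2 = wx(L-x)/2 = 9·(12/5)·(4-(12/5))/2 = 432/25 kN·m
Load 3 — point force P=7 kN at a=1 m (b=L-a=3):
  M_3 = Pa(L-x)/L  [x>a] = 7·1·(4-(12/5))/4 = 14/5 kN·m
Superposition: M = Σ M_i = 2894/125 kN·m ≈ 23.152000 kN·m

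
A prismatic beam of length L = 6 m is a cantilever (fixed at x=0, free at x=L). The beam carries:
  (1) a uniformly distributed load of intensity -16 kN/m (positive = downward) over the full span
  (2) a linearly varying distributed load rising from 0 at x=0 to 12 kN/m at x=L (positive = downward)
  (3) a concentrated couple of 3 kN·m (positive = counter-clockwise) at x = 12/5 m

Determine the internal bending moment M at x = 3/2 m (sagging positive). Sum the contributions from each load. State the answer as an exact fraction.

M(3/2) = 591/8 kN·m

Load 1 — uniform load w=-16 kN/m over full span:
  M_1 = -w(L-x)²/2 = -(-16)·(6-(3/2))²/2 = 162 kN·m
Load 2 — triangular load w₀=12 kN/m (0→w₀ over full span):
  M_2 = w₀Lx/2 - w₀L²/3 - w₀x³/(6L) = 12·6·(3/2)/2 - 12·6²/3 - 12·(3/2)³/(6·6) = -729/8 kN·m
Load 3 — applied couple M₀=3 kN·m at a=12/5 m (b=L-a=18/5):
  M_3 = M₀  [x≤a] = 3 = 3 kN·m
Superposition: M = Σ M_i = 591/8 kN·m ≈ 73.875000 kN·m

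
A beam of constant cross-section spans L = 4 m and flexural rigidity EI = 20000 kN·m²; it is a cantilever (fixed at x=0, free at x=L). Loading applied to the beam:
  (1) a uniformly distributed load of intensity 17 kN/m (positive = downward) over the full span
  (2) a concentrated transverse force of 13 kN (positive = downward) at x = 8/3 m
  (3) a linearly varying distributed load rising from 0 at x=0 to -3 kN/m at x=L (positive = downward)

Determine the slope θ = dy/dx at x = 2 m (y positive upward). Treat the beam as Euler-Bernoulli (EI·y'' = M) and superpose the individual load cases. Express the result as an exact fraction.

Load 1 — uniform load w=17 kN/m over full span:
  θ_1 = -wx(x²-3Lx+3L²)/(6EI) = -17·2·(2²-3·4·2+3·4²)/(6·20000) = -119/15000 rad
Load 2 — point force P=13 kN at a=8/3 m (b=L-a=4/3):
  θ_2 = -Px(2a-x)/(2EI)  [x≤a] = -13·2·(2·(8/3)-2)/(2·20000) = -13/6000 rad
Load 3 — triangular load w₀=-3 kN/m (0→w₀ over full span):
  θ_3 = (w₀Lx²/4-w₀L²x/3-w₀x⁴/(24L))/EI = ((-3)·4·2²/4-(-3)·4²·2/3-(-3)·2⁴/(24·4))/20000 = 41/40000 rad
Superposition: θ = Σ θ_i = -363/40000 rad ≈ -0.009075 rad

θ(2) = -363/40000 rad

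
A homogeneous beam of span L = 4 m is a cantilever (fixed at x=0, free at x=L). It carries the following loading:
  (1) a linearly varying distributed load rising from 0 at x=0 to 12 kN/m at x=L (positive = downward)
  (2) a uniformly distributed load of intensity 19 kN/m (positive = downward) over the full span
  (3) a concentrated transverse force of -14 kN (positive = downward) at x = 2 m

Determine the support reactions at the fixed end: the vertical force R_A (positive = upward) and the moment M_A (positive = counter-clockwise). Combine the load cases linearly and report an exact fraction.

Load 1 — triangular load w₀=12 kN/m (0→w₀ over full span):
  R_A = w₀L/2 = 12·4/2 = 24 kN
  M_A = w₀L²/3 = 12·4²/3 = 64 kN·m
Load 2 — uniform load w=19 kN/m over full span:
  R_A = wL = 19·4 = 76 kN
  M_A = wL²/2 = 19·4²/2 = 152 kN·m
Load 3 — point force P=-14 kN at a=2 m (b=L-a=2):
  R_A = P = (-14) = -14 kN
  M_A = Pa = (-14)·2 = -28 kN·m
Superposition: R_A = 86 kN, M_A = 188 kN·m

R_A = 86 kN, M_A = 188 kN·m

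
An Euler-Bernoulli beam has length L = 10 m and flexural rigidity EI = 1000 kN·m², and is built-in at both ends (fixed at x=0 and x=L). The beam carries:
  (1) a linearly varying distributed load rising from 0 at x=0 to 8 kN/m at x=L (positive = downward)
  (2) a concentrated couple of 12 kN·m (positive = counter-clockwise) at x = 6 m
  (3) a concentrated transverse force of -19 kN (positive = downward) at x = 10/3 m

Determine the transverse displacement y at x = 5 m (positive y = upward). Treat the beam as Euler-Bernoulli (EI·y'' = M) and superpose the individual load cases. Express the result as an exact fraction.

y(5) = -434/10125 m

Load 1 — triangular load w₀=8 kN/m (0→w₀ over full span):
  y_1 = -w₀x²(L-x)²(x+2L)/(120LEI) = -8·5²·(10-5)²·(5+2·10)/(120·10·1000) = -5/48 m
Load 2 — applied couple M₀=12 kN·m at a=6 m (b=L-a=4):
  y_2 = (R_Ax³/6 - M_Ax²/2)/EI  [x≤a] with R_A=216/125, M_A=96/25 = ((216/125)·5³/6 - (96/25)·5²/2)/1000 = -3/250 m
Load 3 — point force P=-19 kN at a=10/3 m (b=L-a=20/3):
  y_3 = -Pa²(L-x)²(3bL-(3b+a)(L-x))/(6L³EI)  [x>a] = -(-19)·(10/3)²·(10-5)²·(3·(20/3)·10-(3·(20/3)+(10/3))·(10-5))/(6·10³·1000) = 95/1296 m
Superposition: y = Σ y_i = -434/10125 m ≈ -0.042864 m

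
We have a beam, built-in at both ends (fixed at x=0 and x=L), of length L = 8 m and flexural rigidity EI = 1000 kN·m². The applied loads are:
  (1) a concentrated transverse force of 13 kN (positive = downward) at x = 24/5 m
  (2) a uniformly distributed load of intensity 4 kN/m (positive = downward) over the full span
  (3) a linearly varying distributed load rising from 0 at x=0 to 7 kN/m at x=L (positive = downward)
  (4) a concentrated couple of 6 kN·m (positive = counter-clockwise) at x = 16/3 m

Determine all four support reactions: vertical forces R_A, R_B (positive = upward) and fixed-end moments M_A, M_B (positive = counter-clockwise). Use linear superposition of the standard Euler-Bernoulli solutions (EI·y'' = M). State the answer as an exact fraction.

R_A = 3747/125 kN, M_A = 18094/375 kN·m, R_B = 5378/125 kN, M_B = -22016/375 kN·m

Load 1 — point force P=13 kN at a=24/5 m (b=L-a=16/5):
  R_A = Pb²(3a+b)/L³ = 13·(16/5)²·(3·(24/5)+(16/5))/8³ = 572/125 kN
  M_A = Pab²/L² = 13·(24/5)·(16/5)²/8² = 1248/125 kN·m
  R_B = Pa²(a+3b)/L³ = 13·(24/5)²·((24/5)+3·(16/5))/8³ = 1053/125 kN
  M_B = -Pa²b/L² = -13·(24/5)²·(16/5)/8² = -1872/125 kN·m
Load 2 — uniform load w=4 kN/m over full span:
  R_A = wL/2 = 4·8/2 = 16 kN
  M_A = wL²/12 = 4·8²/12 = 64/3 kN·m
  R_B = wL/2 = 4·8/2 = 16 kN
  M_B = -wL²/12 = -4·8²/12 = -64/3 kN·m
Load 3 — triangular load w₀=7 kN/m (0→w₀ over full span):
  R_A = 3w₀L/20 = 3·7·8/20 = 42/5 kN
  M_A = w₀L²/30 = 7·8²/30 = 224/15 kN·m
  R_B = 7w₀L/20 = 7·7·8/20 = 98/5 kN
  M_B = -w₀L²/20 = -7·8²/20 = -112/5 kN·m
Load 4 — applied couple M₀=6 kN·m at a=16/3 m (b=L-a=8/3):
  R_A = 6M₀ab/L³ = 6·6·(16/3)·(8/3)/8³ = 1 kN
  M_A = M₀b(2a-b)/L² = 6·(8/3)·(2·(16/3)-(8/3))/8² = 2 kN·m
  R_B = -6M₀ab/L³ = -6·6·(16/3)·(8/3)/8³ = -1 kN
  M_B = M₀a(2b-a)/L² = 6·(16/3)·(2·(8/3)-(16/3))/8² = 0 kN·m
Superposition: R_A = 3747/125 kN, M_A = 18094/375 kN·m, R_B = 5378/125 kN, M_B = -22016/375 kN·m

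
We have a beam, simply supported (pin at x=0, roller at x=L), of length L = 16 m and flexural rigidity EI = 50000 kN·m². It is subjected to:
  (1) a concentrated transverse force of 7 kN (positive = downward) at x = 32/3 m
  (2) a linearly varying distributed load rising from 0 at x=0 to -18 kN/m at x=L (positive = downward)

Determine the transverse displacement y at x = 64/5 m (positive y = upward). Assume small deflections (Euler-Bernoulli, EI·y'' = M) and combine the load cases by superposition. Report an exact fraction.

Load 1 — point force P=7 kN at a=32/3 m (b=L-a=16/3):
  y_1 = -Pa(L-x)(2Lx-a²-x²)/(6LEI)  [x>a] = -7·(32/3)·(16-(64/5))·(2·16·(64/5)-(32/3)²-(64/5)²)/(6·16·50000) = -207872/31640625 m
Load 2 — triangular load w₀=-18 kN/m (0→w₀ over full span):
  y_2 = -w₀x(7L⁴-10L²x²+3x⁴)/(360LEI) = -(-18)·(64/5)·(7·16⁴-10·16²·(64/5)²+3·(64/5)⁴)/(360·16·50000) = 4681728/48828125 m
Superposition: y = Σ y_i = 353235968/3955078125 m ≈ 0.089312 m

y(64/5) = 353235968/3955078125 m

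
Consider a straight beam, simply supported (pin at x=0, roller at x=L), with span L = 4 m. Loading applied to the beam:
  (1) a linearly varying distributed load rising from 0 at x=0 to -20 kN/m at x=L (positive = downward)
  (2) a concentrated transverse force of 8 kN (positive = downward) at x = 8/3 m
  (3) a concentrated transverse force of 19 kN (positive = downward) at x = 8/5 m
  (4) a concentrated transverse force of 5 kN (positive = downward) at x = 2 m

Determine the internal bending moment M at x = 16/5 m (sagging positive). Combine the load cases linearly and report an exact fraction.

Load 1 — triangular load w₀=-20 kN/m (0→w₀ over full span):
  M_1 = w₀Lx/6 - w₀x³/(6L) = (-20)·4·(16/5)/6 - (-20)·(16/5)³/(6·4) = -384/25 kN·m
Load 2 — point force P=8 kN at a=8/3 m (b=L-a=4/3):
  M_2 = Pa(L-x)/L  [x>a] = 8·(8/3)·(4-(16/5))/4 = 64/15 kN·m
Load 3 — point force P=19 kN at a=8/5 m (b=L-a=12/5):
  M_3 = Pa(L-x)/L  [x>a] = 19·(8/5)·(4-(16/5))/4 = 152/25 kN·m
Load 4 — point force P=5 kN at a=2 m (b=L-a=2):
  M_4 = Pa(L-x)/L  [x>a] = 5·2·(4-(16/5))/4 = 2 kN·m
Superposition: M = Σ M_i = -226/75 kN·m ≈ -3.013333 kN·m

M(16/5) = -226/75 kN·m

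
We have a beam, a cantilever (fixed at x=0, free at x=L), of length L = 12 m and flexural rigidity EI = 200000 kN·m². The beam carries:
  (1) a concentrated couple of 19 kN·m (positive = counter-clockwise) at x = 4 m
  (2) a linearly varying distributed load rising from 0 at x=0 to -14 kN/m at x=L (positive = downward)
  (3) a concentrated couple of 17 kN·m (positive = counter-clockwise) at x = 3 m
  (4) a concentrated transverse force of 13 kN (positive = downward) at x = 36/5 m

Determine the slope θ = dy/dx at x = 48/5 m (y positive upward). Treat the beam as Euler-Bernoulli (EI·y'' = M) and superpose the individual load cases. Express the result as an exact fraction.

θ(48/5) = 1739623/125000000 rad

Load 1 — applied couple M₀=19 kN·m at a=4 m (b=L-a=8):
  θ_1 = M₀a/EI  [x>a] = 19·4/200000 = 19/50000 rad
Load 2 — triangular load w₀=-14 kN/m (0→w₀ over full span):
  θ_2 = (w₀Lx²/4-w₀L²x/3-w₀x⁴/(24L))/EI = ((-14)·12·(48/5)²/4-(-14)·12²·(48/5)/3-(-14)·(48/5)⁴/(24·12))/200000 = 29232/1953125 rad
Load 3 — applied couple M₀=17 kN·m at a=3 m (b=L-a=9):
  θ_3 = M₀a/EI  [x>a] = 17·3/200000 = 51/200000 rad
Load 4 — point force P=13 kN at a=36/5 m (b=L-a=24/5):
  θ_4 = -Pa²/(2EI)  [x>a] = -13·(36/5)²/(2·200000) = -1053/625000 rad
Superposition: θ = Σ θ_i = 1739623/125000000 rad ≈ 0.013917 rad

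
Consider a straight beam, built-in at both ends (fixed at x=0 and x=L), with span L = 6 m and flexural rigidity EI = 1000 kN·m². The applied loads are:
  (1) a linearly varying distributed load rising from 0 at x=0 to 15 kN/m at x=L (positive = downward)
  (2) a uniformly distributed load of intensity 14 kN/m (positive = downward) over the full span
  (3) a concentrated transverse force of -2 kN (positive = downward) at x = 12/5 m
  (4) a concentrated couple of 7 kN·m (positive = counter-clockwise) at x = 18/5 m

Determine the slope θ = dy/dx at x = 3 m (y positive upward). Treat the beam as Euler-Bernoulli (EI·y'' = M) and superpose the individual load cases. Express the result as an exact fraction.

Load 1 — triangular load w₀=15 kN/m (0→w₀ over full span):
  θ_1 = -w₀(2x(L-x)(L-2x)(x+2L)+x²(L-x)²)/(120LEI) = -15·(2·3·(6-3)·(6-2·3)·(3+2·6)+3²·(6-3)²)/(120·6·1000) = -27/16000 rad
Load 2 — uniform load w=14 kN/m over full span:
  θ_2 = -wx(L-x)(L-2x)/(12EI) = -14·3·(6-3)·(6-2·3)/(12·1000) = 0 rad
Load 3 — point force P=-2 kN at a=12/5 m (b=L-a=18/5):
  θ_3 = Pa²(L-x)(2bL-(3b+a)(L-x))/(2L³EI)  [x>a] = (-2)·(12/5)²·(6-3)·(2·(18/5)·6-(3·(18/5)+(12/5))·(6-3))/(2·6³·1000) = -9/31250 rad
Load 4 — applied couple M₀=7 kN·m at a=18/5 m (b=L-a=12/5):
  θ_4 = (R_Ax²/2 - M_Ax)/EI  [x≤a] with R_A=42/25, M_A=56/25 = ((42/25)·3²/2 - (56/25)·3)/1000 = 21/25000 rad
Superposition: θ = Σ θ_i = -2271/2000000 rad ≈ -0.001136 rad

θ(3) = -2271/2000000 rad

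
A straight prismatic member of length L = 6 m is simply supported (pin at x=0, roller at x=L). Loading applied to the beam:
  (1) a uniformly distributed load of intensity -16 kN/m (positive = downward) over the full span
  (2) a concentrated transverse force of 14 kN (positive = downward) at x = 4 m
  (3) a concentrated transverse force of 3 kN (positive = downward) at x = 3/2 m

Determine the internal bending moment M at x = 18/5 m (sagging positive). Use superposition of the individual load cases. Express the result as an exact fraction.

M(18/5) = -1263/25 kN·m

Load 1 — uniform load w=-16 kN/m over full span:
  M_1 = wx(L-x)/2 = (-16)·(18/5)·(6-(18/5))/2 = -1728/25 kN·m
Load 2 — point force P=14 kN at a=4 m (b=L-a=2):
  M_2 = Pbx/L  [x≤a] = 14·2·(18/5)/6 = 84/5 kN·m
Load 3 — point force P=3 kN at a=3/2 m (b=L-a=9/2):
  M_3 = Pa(L-x)/L  [x>a] = 3·(3/2)·(6-(18/5))/6 = 9/5 kN·m
Superposition: M = Σ M_i = -1263/25 kN·m ≈ -50.520000 kN·m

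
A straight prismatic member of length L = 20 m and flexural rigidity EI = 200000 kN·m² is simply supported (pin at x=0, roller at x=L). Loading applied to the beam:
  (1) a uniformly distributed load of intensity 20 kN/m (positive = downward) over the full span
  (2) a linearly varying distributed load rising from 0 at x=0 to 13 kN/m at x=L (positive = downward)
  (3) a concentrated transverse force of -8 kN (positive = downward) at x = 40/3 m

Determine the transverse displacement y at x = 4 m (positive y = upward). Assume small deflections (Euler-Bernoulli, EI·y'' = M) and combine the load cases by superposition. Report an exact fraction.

y(4) = -1005388/6328125 m

Load 1 — uniform load w=20 kN/m over full span:
  y_1 = -wx(L³-2Lx²+x³)/(24EI) = -20·4·(20³-2·20·4²+4³)/(24·200000) = -232/1875 m
Load 2 — triangular load w₀=13 kN/m (0→w₀ over full span):
  y_2 = -w₀x(7L⁴-10L²x²+3x⁴)/(360LEI) = -13·4·(7·20⁴-10·20²·4²+3·4⁴)/(360·20·200000) = -8944/234375 m
Load 3 — point force P=-8 kN at a=40/3 m (b=L-a=20/3):
  y_3 = -Pbx(L²-b²-x²)/(6LEI)  [x≤a] = -(-8)·(20/3)·4·(20²-(20/3)²-4²)/(6·20·200000) = 764/253125 m
Superposition: y = Σ y_i = -1005388/6328125 m ≈ -0.158876 m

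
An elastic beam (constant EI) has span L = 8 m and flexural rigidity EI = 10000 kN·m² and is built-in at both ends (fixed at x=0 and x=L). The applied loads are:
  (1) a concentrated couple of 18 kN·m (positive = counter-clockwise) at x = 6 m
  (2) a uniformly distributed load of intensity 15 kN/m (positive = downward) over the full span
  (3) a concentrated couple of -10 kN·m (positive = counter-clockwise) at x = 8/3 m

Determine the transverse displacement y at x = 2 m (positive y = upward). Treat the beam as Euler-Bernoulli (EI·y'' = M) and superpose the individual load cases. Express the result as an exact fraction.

y(2) = -7207/720000 m

Load 1 — applied couple M₀=18 kN·m at a=6 m (b=L-a=2):
  y_1 = (R_Ax³/6 - M_Ax²/2)/EI  [x≤a] with R_A=81/32, M_A=45/8 = ((81/32)·2³/6 - (45/8)·2²/2)/10000 = -63/80000 m
Load 2 — uniform load w=15 kN/m over full span:
  y_2 = -wx²(L-x)²/(24EI) = -15·2²·(8-2)²/(24·10000) = -9/1000 m
Load 3 — applied couple M₀=-10 kN·m at a=8/3 m (b=L-a=16/3):
  y_3 = (R_Ax³/6 - M_Ax²/2)/EI  [x≤a] with R_A=-5/3, M_A=0 = ((-5/3)·2³/6 - 0·2²/2)/10000 = -1/4500 m
Superposition: y = Σ y_i = -7207/720000 m ≈ -0.010010 m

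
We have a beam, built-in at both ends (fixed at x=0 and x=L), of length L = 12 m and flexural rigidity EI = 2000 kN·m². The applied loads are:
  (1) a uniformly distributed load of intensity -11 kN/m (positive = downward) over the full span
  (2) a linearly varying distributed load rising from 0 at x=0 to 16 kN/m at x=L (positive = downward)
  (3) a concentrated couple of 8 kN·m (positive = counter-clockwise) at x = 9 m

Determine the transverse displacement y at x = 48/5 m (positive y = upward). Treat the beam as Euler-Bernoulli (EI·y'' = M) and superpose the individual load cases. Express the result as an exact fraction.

y(48/5) = 152631/7812500 m

Load 1 — uniform load w=-11 kN/m over full span:
  y_1 = -wx²(L-x)²/(24EI) = -(-11)·(48/5)²·(12-(48/5))²/(24·2000) = 9504/78125 m
Load 2 — triangular load w₀=16 kN/m (0→w₀ over full span):
  y_2 = -w₀x²(L-x)²(x+2L)/(120LEI) = -16·(48/5)²·(12-(48/5))²·((48/5)+2·12)/(120·12·2000) = -193536/1953125 m
Load 3 — applied couple M₀=8 kN·m at a=9 m (b=L-a=3):
  y_3 = (R_Ax³/6 - M_Ax²/2 - M₀(x-a)²/2)/EI  [x>a] with R_A=3/4, M_A=5/2 = ((3/4)·(48/5)³/6 - (5/2)·(48/5)²/2 - 8·((48/5)-9)²/2)/2000 = -189/62500 m
Superposition: y = Σ y_i = 152631/7812500 m ≈ 0.019537 m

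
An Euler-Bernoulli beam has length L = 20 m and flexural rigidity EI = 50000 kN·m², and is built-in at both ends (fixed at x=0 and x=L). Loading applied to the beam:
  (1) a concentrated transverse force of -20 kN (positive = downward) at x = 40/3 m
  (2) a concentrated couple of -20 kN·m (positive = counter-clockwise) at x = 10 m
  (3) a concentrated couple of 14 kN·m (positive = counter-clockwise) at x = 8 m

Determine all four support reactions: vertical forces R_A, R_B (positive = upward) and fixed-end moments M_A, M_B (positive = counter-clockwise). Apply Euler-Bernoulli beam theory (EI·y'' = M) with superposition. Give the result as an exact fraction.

R_A = -38321/6750 kN, M_A = -22241/675 kN·m, R_B = -96679/6750 kN, M_B = 39649/675 kN·m

Load 1 — point force P=-20 kN at a=40/3 m (b=L-a=20/3):
  R_A = Pb²(3a+b)/L³ = (-20)·(20/3)²·(3·(40/3)+(20/3))/20³ = -140/27 kN
  M_A = Pab²/L² = (-20)·(40/3)·(20/3)²/20² = -800/27 kN·m
  R_B = Pa²(a+3b)/L³ = (-20)·(40/3)²·((40/3)+3·(20/3))/20³ = -400/27 kN
  M_B = -Pa²b/L² = -(-20)·(40/3)²·(20/3)/20² = 1600/27 kN·m
Load 2 — applied couple M₀=-20 kN·m at a=10 m (b=L-a=10):
  R_A = 6M₀ab/L³ = 6·(-20)·10·10/20³ = -3/2 kN
  M_A = M₀b(2a-b)/L² = (-20)·10·(2·10-10)/20² = -5 kN·m
  R_B = -6M₀ab/L³ = -6·(-20)·10·10/20³ = 3/2 kN
  M_B = M₀a(2b-a)/L² = (-20)·10·(2·10-10)/20² = -5 kN·m
Load 3 — applied couple M₀=14 kN·m at a=8 m (b=L-a=12):
  R_A = 6M₀ab/L³ = 6·14·8·12/20³ = 126/125 kN
  M_A = M₀b(2a-b)/L² = 14·12·(2·8-12)/20² = 42/25 kN·m
  R_B = -6M₀ab/L³ = -6·14·8·12/20³ = -126/125 kN
  M_B = M₀a(2b-a)/L² = 14·8·(2·12-8)/20² = 112/25 kN·m
Superposition: R_A = -38321/6750 kN, M_A = -22241/675 kN·m, R_B = -96679/6750 kN, M_B = 39649/675 kN·m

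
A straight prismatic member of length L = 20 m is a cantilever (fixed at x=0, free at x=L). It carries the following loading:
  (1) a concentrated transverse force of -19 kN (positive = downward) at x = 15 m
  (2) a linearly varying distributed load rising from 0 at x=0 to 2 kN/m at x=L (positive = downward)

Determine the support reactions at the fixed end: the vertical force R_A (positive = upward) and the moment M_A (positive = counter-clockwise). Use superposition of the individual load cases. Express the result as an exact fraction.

Load 1 — point force P=-19 kN at a=15 m (b=L-a=5):
  R_A = P = (-19) = -19 kN
  M_A = Pa = (-19)·15 = -285 kN·m
Load 2 — triangular load w₀=2 kN/m (0→w₀ over full span):
  R_A = w₀L/2 = 2·20/2 = 20 kN
  M_A = w₀L²/3 = 2·20²/3 = 800/3 kN·m
Superposition: R_A = 1 kN, M_A = -55/3 kN·m

R_A = 1 kN, M_A = -55/3 kN·m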